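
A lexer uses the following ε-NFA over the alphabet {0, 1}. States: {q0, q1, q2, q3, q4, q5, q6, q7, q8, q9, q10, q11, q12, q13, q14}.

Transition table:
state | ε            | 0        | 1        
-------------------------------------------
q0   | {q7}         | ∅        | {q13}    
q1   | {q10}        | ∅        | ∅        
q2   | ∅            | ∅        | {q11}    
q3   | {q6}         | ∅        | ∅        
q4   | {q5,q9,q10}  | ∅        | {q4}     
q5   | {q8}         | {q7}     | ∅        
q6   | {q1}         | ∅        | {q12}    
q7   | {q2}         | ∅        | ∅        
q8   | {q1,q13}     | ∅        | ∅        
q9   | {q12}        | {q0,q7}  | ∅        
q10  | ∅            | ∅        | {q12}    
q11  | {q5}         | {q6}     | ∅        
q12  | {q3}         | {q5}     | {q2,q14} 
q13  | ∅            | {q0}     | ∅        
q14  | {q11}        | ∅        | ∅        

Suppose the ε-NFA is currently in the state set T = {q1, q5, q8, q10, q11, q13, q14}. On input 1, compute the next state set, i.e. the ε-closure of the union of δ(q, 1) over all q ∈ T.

{q1, q3, q6, q10, q12}

q10 on 1 → {q12}.
No 1-transition from q1, q5, q8, q11, q13, q14.
Union after reading 1: {q12}.
Now take the ε-closure:
From q12 via ε: add q3.
From q3 via ε: add q6.
From q6 via ε: add q1.
From q1 via ε: add q10.
No new states can be added; the closed set is {q1, q3, q6, q10, q12}.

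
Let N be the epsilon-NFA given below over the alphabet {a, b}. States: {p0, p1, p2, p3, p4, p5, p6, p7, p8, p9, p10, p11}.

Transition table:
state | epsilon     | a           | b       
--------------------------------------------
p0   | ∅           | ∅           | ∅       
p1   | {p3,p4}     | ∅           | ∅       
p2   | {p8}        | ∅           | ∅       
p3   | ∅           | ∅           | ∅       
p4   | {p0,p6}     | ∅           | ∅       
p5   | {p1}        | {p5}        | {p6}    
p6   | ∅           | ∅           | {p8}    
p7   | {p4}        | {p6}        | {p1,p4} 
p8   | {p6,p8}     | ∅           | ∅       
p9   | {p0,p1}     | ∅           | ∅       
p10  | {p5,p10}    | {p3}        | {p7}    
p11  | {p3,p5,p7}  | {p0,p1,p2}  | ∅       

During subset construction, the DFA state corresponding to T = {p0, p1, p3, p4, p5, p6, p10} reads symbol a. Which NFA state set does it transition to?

{p0, p1, p3, p4, p5, p6}

p5 on a → {p5}.
p10 on a → {p3}.
No a-transition from p0, p1, p3, p4, p6.
Union after reading a: {p3, p5}.
Now take the epsilon-closure:
From p5 via epsilon: add p1.
From p1 via epsilon: add p4.
From p4 via epsilon: add p0, p6.
No new states can be added; the closed set is {p0, p1, p3, p4, p5, p6}.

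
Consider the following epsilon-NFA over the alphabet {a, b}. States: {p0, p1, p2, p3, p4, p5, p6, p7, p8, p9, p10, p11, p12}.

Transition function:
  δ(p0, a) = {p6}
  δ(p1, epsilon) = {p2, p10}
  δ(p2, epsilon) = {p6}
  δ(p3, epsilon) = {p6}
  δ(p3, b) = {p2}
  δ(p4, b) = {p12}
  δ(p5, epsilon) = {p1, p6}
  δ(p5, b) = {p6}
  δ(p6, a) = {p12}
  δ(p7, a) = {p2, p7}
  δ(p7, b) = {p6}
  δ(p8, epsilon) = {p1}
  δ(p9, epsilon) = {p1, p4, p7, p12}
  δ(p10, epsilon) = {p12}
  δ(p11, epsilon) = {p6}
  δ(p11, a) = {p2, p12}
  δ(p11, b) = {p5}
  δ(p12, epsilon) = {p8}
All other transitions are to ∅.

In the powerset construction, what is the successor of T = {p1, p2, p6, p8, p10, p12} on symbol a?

{p1, p2, p6, p8, p10, p12}

p6 on a → {p12}.
No a-transition from p1, p2, p8, p10, p12.
Union after reading a: {p12}.
Now take the epsilon-closure:
From p12 via epsilon: add p8.
From p8 via epsilon: add p1.
From p1 via epsilon: add p2, p10.
From p2 via epsilon: add p6.
No new states can be added; the closed set is {p1, p2, p6, p8, p10, p12}.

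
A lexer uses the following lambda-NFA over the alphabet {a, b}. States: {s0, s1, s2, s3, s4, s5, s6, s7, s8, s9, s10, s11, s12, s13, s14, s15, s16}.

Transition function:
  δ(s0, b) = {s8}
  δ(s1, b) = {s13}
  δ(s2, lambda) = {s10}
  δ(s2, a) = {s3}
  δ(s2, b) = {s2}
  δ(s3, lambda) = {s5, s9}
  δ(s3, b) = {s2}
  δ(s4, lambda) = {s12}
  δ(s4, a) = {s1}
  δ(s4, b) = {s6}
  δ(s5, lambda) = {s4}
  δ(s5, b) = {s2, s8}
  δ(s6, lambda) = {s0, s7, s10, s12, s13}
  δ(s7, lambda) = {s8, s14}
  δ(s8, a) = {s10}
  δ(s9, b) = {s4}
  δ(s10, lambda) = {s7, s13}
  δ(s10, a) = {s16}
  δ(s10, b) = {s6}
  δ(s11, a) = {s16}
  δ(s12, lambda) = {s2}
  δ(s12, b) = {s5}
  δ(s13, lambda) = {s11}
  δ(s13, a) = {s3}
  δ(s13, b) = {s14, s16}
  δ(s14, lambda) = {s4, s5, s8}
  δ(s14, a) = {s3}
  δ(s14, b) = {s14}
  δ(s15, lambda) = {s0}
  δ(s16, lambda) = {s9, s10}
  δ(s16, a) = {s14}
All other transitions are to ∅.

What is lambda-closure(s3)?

Start with {s3}.
From s3 via lambda: add s5, s9.
From s5 via lambda: add s4.
From s4 via lambda: add s12.
From s12 via lambda: add s2.
From s2 via lambda: add s10.
From s10 via lambda: add s7, s13.
From s7 via lambda: add s8, s14.
From s13 via lambda: add s11.
No new states can be added; the closed set is {s2, s3, s4, s5, s7, s8, s9, s10, s11, s12, s13, s14}.

{s2, s3, s4, s5, s7, s8, s9, s10, s11, s12, s13, s14}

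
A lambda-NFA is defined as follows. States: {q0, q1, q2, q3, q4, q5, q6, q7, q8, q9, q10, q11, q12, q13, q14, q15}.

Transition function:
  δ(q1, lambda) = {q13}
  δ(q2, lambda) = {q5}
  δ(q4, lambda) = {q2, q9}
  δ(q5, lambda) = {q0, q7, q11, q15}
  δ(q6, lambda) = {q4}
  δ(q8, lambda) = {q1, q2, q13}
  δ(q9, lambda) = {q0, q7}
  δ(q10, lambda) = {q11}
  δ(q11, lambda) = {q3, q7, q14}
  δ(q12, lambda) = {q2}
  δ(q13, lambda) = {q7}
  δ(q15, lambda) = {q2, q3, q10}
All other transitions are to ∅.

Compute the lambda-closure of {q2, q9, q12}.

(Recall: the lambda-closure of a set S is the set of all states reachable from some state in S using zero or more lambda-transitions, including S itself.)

Start with {q2, q9, q12}.
From q2 via lambda: add q5.
From q9 via lambda: add q0, q7.
From q5 via lambda: add q11, q15.
From q11 via lambda: add q3, q14.
From q15 via lambda: add q10.
No new states can be added; the closed set is {q0, q2, q3, q5, q7, q9, q10, q11, q12, q14, q15}.

{q0, q2, q3, q5, q7, q9, q10, q11, q12, q14, q15}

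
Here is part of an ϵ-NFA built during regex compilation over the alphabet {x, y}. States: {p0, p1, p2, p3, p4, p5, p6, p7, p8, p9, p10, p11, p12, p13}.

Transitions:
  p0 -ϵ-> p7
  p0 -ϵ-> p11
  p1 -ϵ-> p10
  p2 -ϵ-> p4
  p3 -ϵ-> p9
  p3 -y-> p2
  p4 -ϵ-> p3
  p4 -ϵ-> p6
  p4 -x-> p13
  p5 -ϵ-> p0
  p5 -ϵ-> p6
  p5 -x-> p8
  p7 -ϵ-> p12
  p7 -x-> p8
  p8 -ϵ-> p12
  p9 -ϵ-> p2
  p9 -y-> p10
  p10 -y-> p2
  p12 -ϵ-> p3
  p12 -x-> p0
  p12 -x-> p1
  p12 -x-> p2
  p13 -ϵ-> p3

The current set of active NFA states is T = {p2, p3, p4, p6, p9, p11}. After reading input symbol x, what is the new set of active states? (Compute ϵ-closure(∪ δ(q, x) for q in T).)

p4 on x → {p13}.
No x-transition from p2, p3, p6, p9, p11.
Union after reading x: {p13}.
Now take the ϵ-closure:
From p13 via ϵ: add p3.
From p3 via ϵ: add p9.
From p9 via ϵ: add p2.
From p2 via ϵ: add p4.
From p4 via ϵ: add p6.
No new states can be added; the closed set is {p2, p3, p4, p6, p9, p13}.

{p2, p3, p4, p6, p9, p13}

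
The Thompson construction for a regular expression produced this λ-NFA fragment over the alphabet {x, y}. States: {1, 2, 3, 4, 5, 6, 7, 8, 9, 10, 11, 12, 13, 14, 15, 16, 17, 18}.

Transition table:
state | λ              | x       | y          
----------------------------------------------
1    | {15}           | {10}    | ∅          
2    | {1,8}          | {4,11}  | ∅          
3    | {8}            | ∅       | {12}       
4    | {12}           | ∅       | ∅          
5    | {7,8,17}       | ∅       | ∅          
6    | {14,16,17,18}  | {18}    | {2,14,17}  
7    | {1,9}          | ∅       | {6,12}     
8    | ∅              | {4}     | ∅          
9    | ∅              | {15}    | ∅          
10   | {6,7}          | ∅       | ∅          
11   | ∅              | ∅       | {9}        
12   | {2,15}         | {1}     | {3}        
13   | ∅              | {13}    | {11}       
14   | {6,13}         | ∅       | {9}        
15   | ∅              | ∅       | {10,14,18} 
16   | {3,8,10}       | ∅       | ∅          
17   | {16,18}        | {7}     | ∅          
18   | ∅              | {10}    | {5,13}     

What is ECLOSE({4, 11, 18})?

Start with {4, 11, 18}.
From 4 via λ: add 12.
From 12 via λ: add 2, 15.
From 2 via λ: add 1, 8.
No new states can be added; the closed set is {1, 2, 4, 8, 11, 12, 15, 18}.

{1, 2, 4, 8, 11, 12, 15, 18}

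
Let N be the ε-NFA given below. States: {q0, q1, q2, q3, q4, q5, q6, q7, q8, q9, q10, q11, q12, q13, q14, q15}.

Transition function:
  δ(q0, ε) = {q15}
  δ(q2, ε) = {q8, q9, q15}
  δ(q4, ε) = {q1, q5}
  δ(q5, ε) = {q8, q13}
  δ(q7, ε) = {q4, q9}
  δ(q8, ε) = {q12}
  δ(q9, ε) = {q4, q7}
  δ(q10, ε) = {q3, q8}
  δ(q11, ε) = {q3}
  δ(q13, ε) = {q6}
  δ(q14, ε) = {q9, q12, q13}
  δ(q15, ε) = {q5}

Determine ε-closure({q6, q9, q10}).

{q1, q3, q4, q5, q6, q7, q8, q9, q10, q12, q13}

Start with {q6, q9, q10}.
From q9 via ε: add q4, q7.
From q10 via ε: add q3, q8.
From q4 via ε: add q1, q5.
From q8 via ε: add q12.
From q5 via ε: add q13.
No new states can be added; the closed set is {q1, q3, q4, q5, q6, q7, q8, q9, q10, q12, q13}.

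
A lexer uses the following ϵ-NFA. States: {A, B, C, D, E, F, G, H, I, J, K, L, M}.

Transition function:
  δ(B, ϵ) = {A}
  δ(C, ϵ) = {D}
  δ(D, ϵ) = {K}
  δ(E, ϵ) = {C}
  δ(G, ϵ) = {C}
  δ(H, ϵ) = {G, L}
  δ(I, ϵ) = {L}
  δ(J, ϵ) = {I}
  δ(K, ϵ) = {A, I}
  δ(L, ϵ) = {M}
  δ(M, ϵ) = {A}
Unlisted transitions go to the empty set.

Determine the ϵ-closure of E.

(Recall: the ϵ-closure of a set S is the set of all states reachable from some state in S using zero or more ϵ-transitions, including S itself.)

{A, C, D, E, I, K, L, M}

Start with {E}.
From E via ϵ: add C.
From C via ϵ: add D.
From D via ϵ: add K.
From K via ϵ: add A, I.
From I via ϵ: add L.
From L via ϵ: add M.
No new states can be added; the closed set is {A, C, D, E, I, K, L, M}.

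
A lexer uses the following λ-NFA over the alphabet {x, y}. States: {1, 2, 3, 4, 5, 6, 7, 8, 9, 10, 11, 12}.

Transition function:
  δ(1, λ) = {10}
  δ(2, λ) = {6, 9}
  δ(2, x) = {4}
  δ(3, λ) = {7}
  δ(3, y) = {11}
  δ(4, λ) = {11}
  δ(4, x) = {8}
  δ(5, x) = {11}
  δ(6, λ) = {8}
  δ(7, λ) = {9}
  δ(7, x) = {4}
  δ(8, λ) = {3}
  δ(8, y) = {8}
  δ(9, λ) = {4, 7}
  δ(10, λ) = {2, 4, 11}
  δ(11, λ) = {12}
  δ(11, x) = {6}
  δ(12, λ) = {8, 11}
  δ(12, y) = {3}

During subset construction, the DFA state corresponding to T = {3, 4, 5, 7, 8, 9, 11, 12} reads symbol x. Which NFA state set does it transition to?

4 on x → {8}.
5 on x → {11}.
7 on x → {4}.
11 on x → {6}.
No x-transition from 3, 8, 9, 12.
Union after reading x: {4, 6, 8, 11}.
Now take the λ-closure:
From 8 via λ: add 3.
From 11 via λ: add 12.
From 3 via λ: add 7.
From 7 via λ: add 9.
No new states can be added; the closed set is {3, 4, 6, 7, 8, 9, 11, 12}.

{3, 4, 6, 7, 8, 9, 11, 12}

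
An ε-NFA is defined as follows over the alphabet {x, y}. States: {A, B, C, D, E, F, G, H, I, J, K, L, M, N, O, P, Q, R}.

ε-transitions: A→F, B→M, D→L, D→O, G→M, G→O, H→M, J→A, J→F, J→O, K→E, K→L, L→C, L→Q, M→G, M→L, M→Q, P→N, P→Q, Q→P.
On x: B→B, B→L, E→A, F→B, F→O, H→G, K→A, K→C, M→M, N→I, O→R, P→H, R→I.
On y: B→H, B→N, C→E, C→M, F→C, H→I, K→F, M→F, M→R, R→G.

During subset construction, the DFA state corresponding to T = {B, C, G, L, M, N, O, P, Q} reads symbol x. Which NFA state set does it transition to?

{B, C, G, H, I, L, M, N, O, P, Q, R}

B on x → {B, L}.
M on x → {M}.
N on x → {I}.
O on x → {R}.
P on x → {H}.
No x-transition from C, G, L, Q.
Union after reading x: {B, H, I, L, M, R}.
Now take the ε-closure:
From L via ε: add C, Q.
From M via ε: add G.
From G via ε: add O.
From Q via ε: add P.
From P via ε: add N.
No new states can be added; the closed set is {B, C, G, H, I, L, M, N, O, P, Q, R}.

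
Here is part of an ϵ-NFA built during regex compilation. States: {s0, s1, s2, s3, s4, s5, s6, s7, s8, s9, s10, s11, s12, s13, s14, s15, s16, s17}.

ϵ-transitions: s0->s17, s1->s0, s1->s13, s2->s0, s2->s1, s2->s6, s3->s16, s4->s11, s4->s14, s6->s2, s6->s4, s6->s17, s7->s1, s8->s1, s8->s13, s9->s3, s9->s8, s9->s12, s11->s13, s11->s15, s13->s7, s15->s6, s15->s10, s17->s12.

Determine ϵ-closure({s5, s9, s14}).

Start with {s5, s9, s14}.
From s9 via ϵ: add s3, s8, s12.
From s3 via ϵ: add s16.
From s8 via ϵ: add s1, s13.
From s1 via ϵ: add s0.
From s13 via ϵ: add s7.
From s0 via ϵ: add s17.
No new states can be added; the closed set is {s0, s1, s3, s5, s7, s8, s9, s12, s13, s14, s16, s17}.

{s0, s1, s3, s5, s7, s8, s9, s12, s13, s14, s16, s17}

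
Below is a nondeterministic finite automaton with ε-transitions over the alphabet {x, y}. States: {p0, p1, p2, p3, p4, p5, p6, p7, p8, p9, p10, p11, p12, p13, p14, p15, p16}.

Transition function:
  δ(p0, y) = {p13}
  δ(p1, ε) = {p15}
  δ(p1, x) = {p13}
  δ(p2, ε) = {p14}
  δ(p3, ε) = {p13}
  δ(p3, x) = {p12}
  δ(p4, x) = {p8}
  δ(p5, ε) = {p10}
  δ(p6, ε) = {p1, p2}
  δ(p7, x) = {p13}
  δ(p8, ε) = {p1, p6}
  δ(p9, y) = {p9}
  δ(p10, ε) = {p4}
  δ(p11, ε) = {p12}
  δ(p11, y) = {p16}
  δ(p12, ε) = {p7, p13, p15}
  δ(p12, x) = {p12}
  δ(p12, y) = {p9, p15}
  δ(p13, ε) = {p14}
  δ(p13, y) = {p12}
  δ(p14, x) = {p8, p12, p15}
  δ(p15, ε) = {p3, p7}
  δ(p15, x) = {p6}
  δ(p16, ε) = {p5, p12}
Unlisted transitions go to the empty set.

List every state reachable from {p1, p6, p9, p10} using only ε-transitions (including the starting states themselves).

{p1, p2, p3, p4, p6, p7, p9, p10, p13, p14, p15}

Start with {p1, p6, p9, p10}.
From p1 via ε: add p15.
From p6 via ε: add p2.
From p10 via ε: add p4.
From p2 via ε: add p14.
From p15 via ε: add p3, p7.
From p3 via ε: add p13.
No new states can be added; the closed set is {p1, p2, p3, p4, p6, p7, p9, p10, p13, p14, p15}.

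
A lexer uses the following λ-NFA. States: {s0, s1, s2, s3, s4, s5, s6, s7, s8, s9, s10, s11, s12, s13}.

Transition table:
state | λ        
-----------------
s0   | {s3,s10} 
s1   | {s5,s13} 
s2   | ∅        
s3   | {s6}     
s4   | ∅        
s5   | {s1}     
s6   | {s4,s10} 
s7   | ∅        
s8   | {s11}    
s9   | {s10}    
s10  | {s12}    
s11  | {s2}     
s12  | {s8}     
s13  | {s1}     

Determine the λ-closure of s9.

{s2, s8, s9, s10, s11, s12}

Start with {s9}.
From s9 via λ: add s10.
From s10 via λ: add s12.
From s12 via λ: add s8.
From s8 via λ: add s11.
From s11 via λ: add s2.
No new states can be added; the closed set is {s2, s8, s9, s10, s11, s12}.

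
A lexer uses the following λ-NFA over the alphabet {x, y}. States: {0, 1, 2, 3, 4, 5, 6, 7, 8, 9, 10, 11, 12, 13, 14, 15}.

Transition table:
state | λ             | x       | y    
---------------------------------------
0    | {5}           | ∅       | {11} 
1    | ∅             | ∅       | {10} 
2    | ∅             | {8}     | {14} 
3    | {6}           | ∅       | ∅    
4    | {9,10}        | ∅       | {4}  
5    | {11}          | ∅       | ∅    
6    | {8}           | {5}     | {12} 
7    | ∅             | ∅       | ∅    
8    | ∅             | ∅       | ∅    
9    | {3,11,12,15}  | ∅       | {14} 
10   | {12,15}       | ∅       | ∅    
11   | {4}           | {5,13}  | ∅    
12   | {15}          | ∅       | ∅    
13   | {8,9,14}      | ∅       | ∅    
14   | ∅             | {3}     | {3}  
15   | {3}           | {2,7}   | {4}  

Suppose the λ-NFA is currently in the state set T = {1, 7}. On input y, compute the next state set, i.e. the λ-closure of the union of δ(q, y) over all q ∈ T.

{3, 6, 8, 10, 12, 15}

1 on y → {10}.
No y-transition from 7.
Union after reading y: {10}.
Now take the λ-closure:
From 10 via λ: add 12, 15.
From 15 via λ: add 3.
From 3 via λ: add 6.
From 6 via λ: add 8.
No new states can be added; the closed set is {3, 6, 8, 10, 12, 15}.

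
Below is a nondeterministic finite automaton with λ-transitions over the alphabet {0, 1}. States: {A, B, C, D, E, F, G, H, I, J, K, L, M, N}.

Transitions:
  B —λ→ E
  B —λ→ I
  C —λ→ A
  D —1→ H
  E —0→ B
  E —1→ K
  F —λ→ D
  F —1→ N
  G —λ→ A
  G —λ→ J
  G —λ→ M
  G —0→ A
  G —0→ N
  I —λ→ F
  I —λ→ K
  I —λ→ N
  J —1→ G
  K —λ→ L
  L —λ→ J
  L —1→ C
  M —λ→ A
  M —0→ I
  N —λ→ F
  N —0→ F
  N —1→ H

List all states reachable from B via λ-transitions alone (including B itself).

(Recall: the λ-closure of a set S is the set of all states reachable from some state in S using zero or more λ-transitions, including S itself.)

{B, D, E, F, I, J, K, L, N}

Start with {B}.
From B via λ: add E, I.
From I via λ: add F, K, N.
From F via λ: add D.
From K via λ: add L.
From L via λ: add J.
No new states can be added; the closed set is {B, D, E, F, I, J, K, L, N}.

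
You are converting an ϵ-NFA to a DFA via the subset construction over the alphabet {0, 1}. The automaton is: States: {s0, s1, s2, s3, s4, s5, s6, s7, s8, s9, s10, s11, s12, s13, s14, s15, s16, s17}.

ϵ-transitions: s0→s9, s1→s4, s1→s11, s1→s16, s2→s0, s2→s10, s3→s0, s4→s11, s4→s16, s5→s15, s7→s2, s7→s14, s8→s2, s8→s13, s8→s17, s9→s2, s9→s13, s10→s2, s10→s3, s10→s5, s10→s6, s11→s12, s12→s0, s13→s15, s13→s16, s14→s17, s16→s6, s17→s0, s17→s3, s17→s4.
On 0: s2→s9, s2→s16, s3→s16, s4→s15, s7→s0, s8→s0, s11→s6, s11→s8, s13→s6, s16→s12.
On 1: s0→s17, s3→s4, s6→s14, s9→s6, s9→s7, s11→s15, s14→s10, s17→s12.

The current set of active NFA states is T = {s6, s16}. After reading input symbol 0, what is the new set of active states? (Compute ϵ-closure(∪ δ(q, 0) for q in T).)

{s0, s2, s3, s5, s6, s9, s10, s12, s13, s15, s16}

s16 on 0 → {s12}.
No 0-transition from s6.
Union after reading 0: {s12}.
Now take the ϵ-closure:
From s12 via ϵ: add s0.
From s0 via ϵ: add s9.
From s9 via ϵ: add s2, s13.
From s2 via ϵ: add s10.
From s13 via ϵ: add s15, s16.
From s10 via ϵ: add s3, s5, s6.
No new states can be added; the closed set is {s0, s2, s3, s5, s6, s9, s10, s12, s13, s15, s16}.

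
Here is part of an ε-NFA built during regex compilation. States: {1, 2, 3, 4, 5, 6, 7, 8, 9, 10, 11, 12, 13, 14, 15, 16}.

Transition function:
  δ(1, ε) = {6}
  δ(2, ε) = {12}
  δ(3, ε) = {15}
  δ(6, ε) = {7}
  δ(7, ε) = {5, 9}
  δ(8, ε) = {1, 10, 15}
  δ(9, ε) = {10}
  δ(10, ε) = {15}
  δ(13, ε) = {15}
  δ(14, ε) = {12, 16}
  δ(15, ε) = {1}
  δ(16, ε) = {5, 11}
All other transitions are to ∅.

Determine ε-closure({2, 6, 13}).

{1, 2, 5, 6, 7, 9, 10, 12, 13, 15}

Start with {2, 6, 13}.
From 2 via ε: add 12.
From 6 via ε: add 7.
From 13 via ε: add 15.
From 7 via ε: add 5, 9.
From 15 via ε: add 1.
From 9 via ε: add 10.
No new states can be added; the closed set is {1, 2, 5, 6, 7, 9, 10, 12, 13, 15}.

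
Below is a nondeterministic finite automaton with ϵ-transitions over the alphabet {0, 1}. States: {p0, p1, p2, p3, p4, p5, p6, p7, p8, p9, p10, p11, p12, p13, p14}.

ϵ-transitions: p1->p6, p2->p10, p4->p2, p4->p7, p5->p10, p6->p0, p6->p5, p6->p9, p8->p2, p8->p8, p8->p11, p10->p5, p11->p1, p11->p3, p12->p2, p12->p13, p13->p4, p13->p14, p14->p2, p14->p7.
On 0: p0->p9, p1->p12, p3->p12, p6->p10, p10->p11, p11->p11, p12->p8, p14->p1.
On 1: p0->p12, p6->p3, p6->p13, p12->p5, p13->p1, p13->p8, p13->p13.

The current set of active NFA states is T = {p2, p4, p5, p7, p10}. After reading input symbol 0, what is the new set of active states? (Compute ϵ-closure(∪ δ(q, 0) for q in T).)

p10 on 0 → {p11}.
No 0-transition from p2, p4, p5, p7.
Union after reading 0: {p11}.
Now take the ϵ-closure:
From p11 via ϵ: add p1, p3.
From p1 via ϵ: add p6.
From p6 via ϵ: add p0, p5, p9.
From p5 via ϵ: add p10.
No new states can be added; the closed set is {p0, p1, p3, p5, p6, p9, p10, p11}.

{p0, p1, p3, p5, p6, p9, p10, p11}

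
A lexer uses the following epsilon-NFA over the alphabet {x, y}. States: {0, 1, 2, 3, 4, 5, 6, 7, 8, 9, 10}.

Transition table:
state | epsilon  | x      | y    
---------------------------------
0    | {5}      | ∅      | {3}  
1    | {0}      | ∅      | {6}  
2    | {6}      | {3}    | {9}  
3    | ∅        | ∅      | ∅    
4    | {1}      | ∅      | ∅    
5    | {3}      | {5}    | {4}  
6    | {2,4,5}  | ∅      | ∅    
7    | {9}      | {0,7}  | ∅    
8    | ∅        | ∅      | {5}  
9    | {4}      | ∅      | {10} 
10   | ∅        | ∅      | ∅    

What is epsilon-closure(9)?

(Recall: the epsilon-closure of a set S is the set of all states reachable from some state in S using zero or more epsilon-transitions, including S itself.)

Start with {9}.
From 9 via epsilon: add 4.
From 4 via epsilon: add 1.
From 1 via epsilon: add 0.
From 0 via epsilon: add 5.
From 5 via epsilon: add 3.
No new states can be added; the closed set is {0, 1, 3, 4, 5, 9}.

{0, 1, 3, 4, 5, 9}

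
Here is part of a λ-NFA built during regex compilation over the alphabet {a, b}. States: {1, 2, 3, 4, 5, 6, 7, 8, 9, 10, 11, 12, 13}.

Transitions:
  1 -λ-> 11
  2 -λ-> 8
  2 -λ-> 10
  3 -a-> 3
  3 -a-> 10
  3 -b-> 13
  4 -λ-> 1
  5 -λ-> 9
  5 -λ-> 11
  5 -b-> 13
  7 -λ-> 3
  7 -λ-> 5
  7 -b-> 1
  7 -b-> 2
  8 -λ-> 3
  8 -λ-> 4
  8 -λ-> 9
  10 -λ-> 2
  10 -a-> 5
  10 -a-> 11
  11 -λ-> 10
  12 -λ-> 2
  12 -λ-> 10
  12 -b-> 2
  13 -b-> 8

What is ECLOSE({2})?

Start with {2}.
From 2 via λ: add 8, 10.
From 8 via λ: add 3, 4, 9.
From 4 via λ: add 1.
From 1 via λ: add 11.
No new states can be added; the closed set is {1, 2, 3, 4, 8, 9, 10, 11}.

{1, 2, 3, 4, 8, 9, 10, 11}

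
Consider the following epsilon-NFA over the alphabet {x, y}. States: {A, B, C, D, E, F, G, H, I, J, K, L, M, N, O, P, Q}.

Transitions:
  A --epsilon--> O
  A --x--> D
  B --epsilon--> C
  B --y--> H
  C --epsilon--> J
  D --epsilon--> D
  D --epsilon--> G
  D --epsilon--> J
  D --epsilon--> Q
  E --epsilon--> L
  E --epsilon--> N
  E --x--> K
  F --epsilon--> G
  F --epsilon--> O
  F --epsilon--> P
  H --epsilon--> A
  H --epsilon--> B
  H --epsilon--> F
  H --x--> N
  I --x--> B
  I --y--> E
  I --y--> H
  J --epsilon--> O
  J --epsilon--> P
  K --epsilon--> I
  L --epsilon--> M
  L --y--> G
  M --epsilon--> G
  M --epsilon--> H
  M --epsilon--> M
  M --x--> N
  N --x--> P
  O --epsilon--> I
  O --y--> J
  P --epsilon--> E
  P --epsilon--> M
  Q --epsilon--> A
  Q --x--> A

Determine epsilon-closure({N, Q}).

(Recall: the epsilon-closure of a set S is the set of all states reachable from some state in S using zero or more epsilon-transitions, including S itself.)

{A, I, N, O, Q}

Start with {N, Q}.
From Q via epsilon: add A.
From A via epsilon: add O.
From O via epsilon: add I.
No new states can be added; the closed set is {A, I, N, O, Q}.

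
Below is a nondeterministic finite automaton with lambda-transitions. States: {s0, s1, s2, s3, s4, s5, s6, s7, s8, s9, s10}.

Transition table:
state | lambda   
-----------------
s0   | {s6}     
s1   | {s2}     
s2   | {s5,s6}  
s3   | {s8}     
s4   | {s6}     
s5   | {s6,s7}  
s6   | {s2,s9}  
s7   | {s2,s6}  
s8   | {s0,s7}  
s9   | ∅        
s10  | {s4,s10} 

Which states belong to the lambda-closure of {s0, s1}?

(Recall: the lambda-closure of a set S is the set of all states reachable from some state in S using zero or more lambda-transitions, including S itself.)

{s0, s1, s2, s5, s6, s7, s9}

Start with {s0, s1}.
From s0 via lambda: add s6.
From s1 via lambda: add s2.
From s2 via lambda: add s5.
From s6 via lambda: add s9.
From s5 via lambda: add s7.
No new states can be added; the closed set is {s0, s1, s2, s5, s6, s7, s9}.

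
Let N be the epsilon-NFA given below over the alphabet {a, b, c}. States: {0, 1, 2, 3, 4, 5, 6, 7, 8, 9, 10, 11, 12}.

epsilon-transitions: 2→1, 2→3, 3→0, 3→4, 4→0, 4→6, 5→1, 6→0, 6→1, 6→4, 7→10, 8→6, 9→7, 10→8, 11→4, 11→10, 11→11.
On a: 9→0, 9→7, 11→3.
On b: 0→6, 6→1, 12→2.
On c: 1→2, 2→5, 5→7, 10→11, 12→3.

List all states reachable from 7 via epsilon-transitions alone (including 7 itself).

{0, 1, 4, 6, 7, 8, 10}

Start with {7}.
From 7 via epsilon: add 10.
From 10 via epsilon: add 8.
From 8 via epsilon: add 6.
From 6 via epsilon: add 0, 1, 4.
No new states can be added; the closed set is {0, 1, 4, 6, 7, 8, 10}.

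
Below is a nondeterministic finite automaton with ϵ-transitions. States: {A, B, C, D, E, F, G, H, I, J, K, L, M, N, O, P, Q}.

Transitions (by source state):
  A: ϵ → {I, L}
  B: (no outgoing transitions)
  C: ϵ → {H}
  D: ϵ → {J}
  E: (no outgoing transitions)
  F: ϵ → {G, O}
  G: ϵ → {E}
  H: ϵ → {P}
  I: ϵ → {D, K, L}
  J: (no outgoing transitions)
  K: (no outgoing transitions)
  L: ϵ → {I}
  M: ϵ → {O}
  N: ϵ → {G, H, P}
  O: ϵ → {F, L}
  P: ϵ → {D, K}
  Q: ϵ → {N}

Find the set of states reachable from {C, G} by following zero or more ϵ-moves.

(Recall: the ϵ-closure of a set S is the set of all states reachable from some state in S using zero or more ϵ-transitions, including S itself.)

{C, D, E, G, H, J, K, P}

Start with {C, G}.
From C via ϵ: add H.
From G via ϵ: add E.
From H via ϵ: add P.
From P via ϵ: add D, K.
From D via ϵ: add J.
No new states can be added; the closed set is {C, D, E, G, H, J, K, P}.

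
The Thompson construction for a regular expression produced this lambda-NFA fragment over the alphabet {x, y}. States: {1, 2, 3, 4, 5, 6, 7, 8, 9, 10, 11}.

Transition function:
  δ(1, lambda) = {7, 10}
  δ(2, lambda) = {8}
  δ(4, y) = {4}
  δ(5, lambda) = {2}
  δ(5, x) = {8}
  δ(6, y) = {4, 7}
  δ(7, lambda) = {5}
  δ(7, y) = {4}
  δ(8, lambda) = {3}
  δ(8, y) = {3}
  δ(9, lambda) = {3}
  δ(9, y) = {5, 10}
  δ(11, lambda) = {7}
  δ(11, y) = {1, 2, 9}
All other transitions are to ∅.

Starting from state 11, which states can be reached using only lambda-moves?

{2, 3, 5, 7, 8, 11}

Start with {11}.
From 11 via lambda: add 7.
From 7 via lambda: add 5.
From 5 via lambda: add 2.
From 2 via lambda: add 8.
From 8 via lambda: add 3.
No new states can be added; the closed set is {2, 3, 5, 7, 8, 11}.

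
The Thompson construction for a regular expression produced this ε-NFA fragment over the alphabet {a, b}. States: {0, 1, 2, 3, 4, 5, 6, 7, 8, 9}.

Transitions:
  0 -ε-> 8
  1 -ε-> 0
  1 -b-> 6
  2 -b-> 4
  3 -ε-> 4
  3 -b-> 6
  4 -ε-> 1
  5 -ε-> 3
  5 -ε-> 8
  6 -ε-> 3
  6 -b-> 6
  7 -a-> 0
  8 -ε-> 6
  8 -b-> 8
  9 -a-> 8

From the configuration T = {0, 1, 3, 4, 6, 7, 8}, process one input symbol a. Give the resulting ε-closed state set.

7 on a → {0}.
No a-transition from 0, 1, 3, 4, 6, 8.
Union after reading a: {0}.
Now take the ε-closure:
From 0 via ε: add 8.
From 8 via ε: add 6.
From 6 via ε: add 3.
From 3 via ε: add 4.
From 4 via ε: add 1.
No new states can be added; the closed set is {0, 1, 3, 4, 6, 8}.

{0, 1, 3, 4, 6, 8}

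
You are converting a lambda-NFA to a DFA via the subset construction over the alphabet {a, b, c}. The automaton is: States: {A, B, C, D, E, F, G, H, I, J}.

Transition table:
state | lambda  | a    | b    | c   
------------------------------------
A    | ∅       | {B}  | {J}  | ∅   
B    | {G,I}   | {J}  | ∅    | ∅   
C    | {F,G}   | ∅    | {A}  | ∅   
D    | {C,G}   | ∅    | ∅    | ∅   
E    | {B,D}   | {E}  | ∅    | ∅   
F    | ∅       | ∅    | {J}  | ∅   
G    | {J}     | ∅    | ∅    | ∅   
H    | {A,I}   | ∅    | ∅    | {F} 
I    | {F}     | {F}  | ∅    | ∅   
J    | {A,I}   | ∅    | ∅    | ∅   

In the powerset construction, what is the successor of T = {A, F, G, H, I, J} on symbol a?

A on a → {B}.
I on a → {F}.
No a-transition from F, G, H, J.
Union after reading a: {B, F}.
Now take the lambda-closure:
From B via lambda: add G, I.
From G via lambda: add J.
From J via lambda: add A.
No new states can be added; the closed set is {A, B, F, G, I, J}.

{A, B, F, G, I, J}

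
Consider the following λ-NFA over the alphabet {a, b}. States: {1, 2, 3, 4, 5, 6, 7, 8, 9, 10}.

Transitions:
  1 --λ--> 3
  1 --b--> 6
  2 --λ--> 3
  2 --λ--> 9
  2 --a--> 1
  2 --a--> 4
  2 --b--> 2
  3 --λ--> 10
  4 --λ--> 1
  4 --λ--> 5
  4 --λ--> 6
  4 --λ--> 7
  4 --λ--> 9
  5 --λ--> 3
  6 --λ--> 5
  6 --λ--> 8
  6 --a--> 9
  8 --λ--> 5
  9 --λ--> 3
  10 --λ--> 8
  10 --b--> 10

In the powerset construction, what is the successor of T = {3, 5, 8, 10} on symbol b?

10 on b → {10}.
No b-transition from 3, 5, 8.
Union after reading b: {10}.
Now take the λ-closure:
From 10 via λ: add 8.
From 8 via λ: add 5.
From 5 via λ: add 3.
No new states can be added; the closed set is {3, 5, 8, 10}.

{3, 5, 8, 10}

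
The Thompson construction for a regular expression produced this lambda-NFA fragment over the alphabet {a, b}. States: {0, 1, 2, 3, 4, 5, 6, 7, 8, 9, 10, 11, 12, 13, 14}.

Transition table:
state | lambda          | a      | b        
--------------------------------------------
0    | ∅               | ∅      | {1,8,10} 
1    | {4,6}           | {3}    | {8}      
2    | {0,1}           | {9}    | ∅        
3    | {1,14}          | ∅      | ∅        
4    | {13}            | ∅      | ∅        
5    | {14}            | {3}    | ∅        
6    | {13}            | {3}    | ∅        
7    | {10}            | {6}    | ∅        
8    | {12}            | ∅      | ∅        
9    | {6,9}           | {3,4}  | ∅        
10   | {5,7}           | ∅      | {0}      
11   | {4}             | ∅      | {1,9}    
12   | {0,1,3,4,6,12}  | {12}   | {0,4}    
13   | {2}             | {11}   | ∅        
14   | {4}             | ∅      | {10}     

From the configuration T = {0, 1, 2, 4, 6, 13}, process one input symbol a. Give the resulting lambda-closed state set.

1 on a → {3}.
2 on a → {9}.
6 on a → {3}.
13 on a → {11}.
No a-transition from 0, 4.
Union after reading a: {3, 9, 11}.
Now take the lambda-closure:
From 3 via lambda: add 1, 14.
From 9 via lambda: add 6.
From 11 via lambda: add 4.
From 4 via lambda: add 13.
From 13 via lambda: add 2.
From 2 via lambda: add 0.
No new states can be added; the closed set is {0, 1, 2, 3, 4, 6, 9, 11, 13, 14}.

{0, 1, 2, 3, 4, 6, 9, 11, 13, 14}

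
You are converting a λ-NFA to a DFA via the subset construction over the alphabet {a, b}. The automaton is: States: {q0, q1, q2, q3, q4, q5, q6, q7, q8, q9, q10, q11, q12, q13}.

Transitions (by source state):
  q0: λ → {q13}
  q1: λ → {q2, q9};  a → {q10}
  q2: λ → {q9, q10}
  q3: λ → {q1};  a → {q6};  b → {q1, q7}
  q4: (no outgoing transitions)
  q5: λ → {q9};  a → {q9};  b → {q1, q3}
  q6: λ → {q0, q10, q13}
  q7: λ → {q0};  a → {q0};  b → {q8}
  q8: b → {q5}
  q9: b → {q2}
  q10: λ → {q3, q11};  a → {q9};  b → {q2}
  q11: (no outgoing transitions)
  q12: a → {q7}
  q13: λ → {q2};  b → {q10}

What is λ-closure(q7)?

{q0, q1, q2, q3, q7, q9, q10, q11, q13}

Start with {q7}.
From q7 via λ: add q0.
From q0 via λ: add q13.
From q13 via λ: add q2.
From q2 via λ: add q9, q10.
From q10 via λ: add q3, q11.
From q3 via λ: add q1.
No new states can be added; the closed set is {q0, q1, q2, q3, q7, q9, q10, q11, q13}.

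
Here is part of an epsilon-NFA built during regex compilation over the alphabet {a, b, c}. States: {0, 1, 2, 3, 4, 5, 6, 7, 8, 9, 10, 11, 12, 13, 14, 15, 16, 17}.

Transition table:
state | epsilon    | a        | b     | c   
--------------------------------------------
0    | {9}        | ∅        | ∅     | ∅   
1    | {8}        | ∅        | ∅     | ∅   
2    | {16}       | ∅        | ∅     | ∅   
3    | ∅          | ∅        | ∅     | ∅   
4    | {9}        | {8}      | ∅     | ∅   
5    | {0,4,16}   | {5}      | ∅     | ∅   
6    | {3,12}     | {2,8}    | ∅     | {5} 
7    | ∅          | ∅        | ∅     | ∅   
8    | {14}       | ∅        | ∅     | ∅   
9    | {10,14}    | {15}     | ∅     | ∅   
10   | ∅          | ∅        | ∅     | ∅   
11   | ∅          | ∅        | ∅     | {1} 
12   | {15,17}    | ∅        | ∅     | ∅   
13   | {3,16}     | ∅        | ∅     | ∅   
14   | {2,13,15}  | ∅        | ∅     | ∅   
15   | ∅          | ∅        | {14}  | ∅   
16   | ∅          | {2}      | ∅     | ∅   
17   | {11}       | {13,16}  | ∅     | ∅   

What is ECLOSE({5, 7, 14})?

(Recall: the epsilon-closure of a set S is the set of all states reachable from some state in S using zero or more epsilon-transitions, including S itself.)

Start with {5, 7, 14}.
From 5 via epsilon: add 0, 4, 16.
From 14 via epsilon: add 2, 13, 15.
From 0 via epsilon: add 9.
From 13 via epsilon: add 3.
From 9 via epsilon: add 10.
No new states can be added; the closed set is {0, 2, 3, 4, 5, 7, 9, 10, 13, 14, 15, 16}.

{0, 2, 3, 4, 5, 7, 9, 10, 13, 14, 15, 16}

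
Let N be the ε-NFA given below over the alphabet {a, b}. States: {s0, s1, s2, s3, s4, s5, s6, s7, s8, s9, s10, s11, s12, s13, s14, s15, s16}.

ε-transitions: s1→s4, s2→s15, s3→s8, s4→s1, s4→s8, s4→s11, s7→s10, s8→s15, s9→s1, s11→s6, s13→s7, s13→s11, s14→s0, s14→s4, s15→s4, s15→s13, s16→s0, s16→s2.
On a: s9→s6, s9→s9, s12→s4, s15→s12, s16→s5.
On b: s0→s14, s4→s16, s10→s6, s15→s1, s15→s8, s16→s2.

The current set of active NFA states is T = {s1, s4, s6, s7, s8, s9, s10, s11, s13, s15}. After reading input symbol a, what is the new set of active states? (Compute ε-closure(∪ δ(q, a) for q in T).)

{s1, s4, s6, s7, s8, s9, s10, s11, s12, s13, s15}

s9 on a → {s6, s9}.
s15 on a → {s12}.
No a-transition from s1, s4, s6, s7, s8, s10, s11, s13.
Union after reading a: {s6, s9, s12}.
Now take the ε-closure:
From s9 via ε: add s1.
From s1 via ε: add s4.
From s4 via ε: add s8, s11.
From s8 via ε: add s15.
From s15 via ε: add s13.
From s13 via ε: add s7.
From s7 via ε: add s10.
No new states can be added; the closed set is {s1, s4, s6, s7, s8, s9, s10, s11, s12, s13, s15}.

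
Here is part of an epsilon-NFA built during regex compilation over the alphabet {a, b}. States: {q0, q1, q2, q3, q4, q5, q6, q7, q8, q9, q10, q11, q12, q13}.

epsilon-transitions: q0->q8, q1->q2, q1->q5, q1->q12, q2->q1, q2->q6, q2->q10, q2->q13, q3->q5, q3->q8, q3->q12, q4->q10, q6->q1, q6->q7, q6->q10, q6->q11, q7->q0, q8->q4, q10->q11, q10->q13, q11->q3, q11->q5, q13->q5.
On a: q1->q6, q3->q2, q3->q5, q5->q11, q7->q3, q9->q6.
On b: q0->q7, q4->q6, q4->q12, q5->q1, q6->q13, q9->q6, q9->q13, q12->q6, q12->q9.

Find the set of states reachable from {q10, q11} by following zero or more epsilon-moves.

{q3, q4, q5, q8, q10, q11, q12, q13}

Start with {q10, q11}.
From q10 via epsilon: add q13.
From q11 via epsilon: add q3, q5.
From q3 via epsilon: add q8, q12.
From q8 via epsilon: add q4.
No new states can be added; the closed set is {q3, q4, q5, q8, q10, q11, q12, q13}.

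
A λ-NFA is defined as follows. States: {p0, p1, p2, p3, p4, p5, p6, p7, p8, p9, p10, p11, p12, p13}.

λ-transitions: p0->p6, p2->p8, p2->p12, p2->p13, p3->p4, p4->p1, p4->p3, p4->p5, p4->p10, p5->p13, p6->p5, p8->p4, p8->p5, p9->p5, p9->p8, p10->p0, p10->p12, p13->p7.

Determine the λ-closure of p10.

{p0, p5, p6, p7, p10, p12, p13}

Start with {p10}.
From p10 via λ: add p0, p12.
From p0 via λ: add p6.
From p6 via λ: add p5.
From p5 via λ: add p13.
From p13 via λ: add p7.
No new states can be added; the closed set is {p0, p5, p6, p7, p10, p12, p13}.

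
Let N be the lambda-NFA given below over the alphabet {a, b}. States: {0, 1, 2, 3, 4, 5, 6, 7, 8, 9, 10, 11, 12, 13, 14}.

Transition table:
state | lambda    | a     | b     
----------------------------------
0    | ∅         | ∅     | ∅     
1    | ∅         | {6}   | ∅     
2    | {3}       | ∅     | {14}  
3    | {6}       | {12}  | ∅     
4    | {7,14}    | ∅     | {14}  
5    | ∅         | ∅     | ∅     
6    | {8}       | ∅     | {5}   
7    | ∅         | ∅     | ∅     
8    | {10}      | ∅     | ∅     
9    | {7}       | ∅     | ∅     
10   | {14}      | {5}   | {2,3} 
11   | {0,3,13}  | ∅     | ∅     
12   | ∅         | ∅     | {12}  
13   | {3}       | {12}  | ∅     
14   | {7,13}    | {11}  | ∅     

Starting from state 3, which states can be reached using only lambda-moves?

{3, 6, 7, 8, 10, 13, 14}

Start with {3}.
From 3 via lambda: add 6.
From 6 via lambda: add 8.
From 8 via lambda: add 10.
From 10 via lambda: add 14.
From 14 via lambda: add 7, 13.
No new states can be added; the closed set is {3, 6, 7, 8, 10, 13, 14}.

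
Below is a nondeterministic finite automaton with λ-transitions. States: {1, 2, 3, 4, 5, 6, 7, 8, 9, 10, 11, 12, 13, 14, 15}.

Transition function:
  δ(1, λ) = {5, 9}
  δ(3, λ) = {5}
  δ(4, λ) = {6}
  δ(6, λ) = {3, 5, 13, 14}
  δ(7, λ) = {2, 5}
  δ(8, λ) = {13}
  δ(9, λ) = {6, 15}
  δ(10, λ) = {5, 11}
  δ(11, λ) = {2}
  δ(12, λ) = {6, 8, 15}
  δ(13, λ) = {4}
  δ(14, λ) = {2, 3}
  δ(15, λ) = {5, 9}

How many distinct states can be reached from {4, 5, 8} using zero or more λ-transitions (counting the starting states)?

Start with {4, 5, 8}.
From 4 via λ: add 6.
From 8 via λ: add 13.
From 6 via λ: add 3, 14.
From 14 via λ: add 2.
λ-closure = {2, 3, 4, 5, 6, 8, 13, 14}, which has 8 states.

8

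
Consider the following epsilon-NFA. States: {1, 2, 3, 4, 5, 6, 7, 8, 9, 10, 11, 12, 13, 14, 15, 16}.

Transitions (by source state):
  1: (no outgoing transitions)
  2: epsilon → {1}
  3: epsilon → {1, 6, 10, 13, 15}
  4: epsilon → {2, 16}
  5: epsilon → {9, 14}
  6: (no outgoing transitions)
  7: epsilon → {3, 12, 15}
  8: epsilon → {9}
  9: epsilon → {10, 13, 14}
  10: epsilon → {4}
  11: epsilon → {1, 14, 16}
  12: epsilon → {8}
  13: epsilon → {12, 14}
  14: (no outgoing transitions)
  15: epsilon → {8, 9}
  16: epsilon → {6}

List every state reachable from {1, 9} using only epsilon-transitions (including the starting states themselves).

Start with {1, 9}.
From 9 via epsilon: add 10, 13, 14.
From 10 via epsilon: add 4.
From 13 via epsilon: add 12.
From 4 via epsilon: add 2, 16.
From 12 via epsilon: add 8.
From 16 via epsilon: add 6.
No new states can be added; the closed set is {1, 2, 4, 6, 8, 9, 10, 12, 13, 14, 16}.

{1, 2, 4, 6, 8, 9, 10, 12, 13, 14, 16}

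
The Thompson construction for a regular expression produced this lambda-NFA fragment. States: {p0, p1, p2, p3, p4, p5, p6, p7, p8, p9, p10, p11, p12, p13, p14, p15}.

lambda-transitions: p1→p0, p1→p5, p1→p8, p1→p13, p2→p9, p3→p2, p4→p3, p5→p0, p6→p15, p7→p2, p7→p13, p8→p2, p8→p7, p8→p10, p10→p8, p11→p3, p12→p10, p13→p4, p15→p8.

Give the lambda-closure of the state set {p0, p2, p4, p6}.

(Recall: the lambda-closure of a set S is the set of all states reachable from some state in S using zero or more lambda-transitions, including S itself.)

{p0, p2, p3, p4, p6, p7, p8, p9, p10, p13, p15}

Start with {p0, p2, p4, p6}.
From p2 via lambda: add p9.
From p4 via lambda: add p3.
From p6 via lambda: add p15.
From p15 via lambda: add p8.
From p8 via lambda: add p7, p10.
From p7 via lambda: add p13.
No new states can be added; the closed set is {p0, p2, p3, p4, p6, p7, p8, p9, p10, p13, p15}.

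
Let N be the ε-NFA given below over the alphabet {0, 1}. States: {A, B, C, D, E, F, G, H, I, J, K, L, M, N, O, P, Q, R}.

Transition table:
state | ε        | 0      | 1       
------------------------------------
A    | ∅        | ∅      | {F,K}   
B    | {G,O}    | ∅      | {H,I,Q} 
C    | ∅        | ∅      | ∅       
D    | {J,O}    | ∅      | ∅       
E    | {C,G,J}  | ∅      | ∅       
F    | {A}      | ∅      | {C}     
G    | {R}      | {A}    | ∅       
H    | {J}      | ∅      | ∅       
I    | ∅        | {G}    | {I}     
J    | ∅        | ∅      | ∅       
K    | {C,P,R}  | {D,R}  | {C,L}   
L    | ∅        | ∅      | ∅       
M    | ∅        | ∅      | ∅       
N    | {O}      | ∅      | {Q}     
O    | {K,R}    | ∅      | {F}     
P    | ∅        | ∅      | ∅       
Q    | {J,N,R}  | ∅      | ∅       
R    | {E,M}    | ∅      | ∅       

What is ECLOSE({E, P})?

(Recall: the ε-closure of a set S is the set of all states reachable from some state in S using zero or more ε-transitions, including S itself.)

{C, E, G, J, M, P, R}

Start with {E, P}.
From E via ε: add C, G, J.
From G via ε: add R.
From R via ε: add M.
No new states can be added; the closed set is {C, E, G, J, M, P, R}.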